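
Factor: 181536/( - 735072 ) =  -61/247 = - 13^(  -  1) *19^( - 1 )*61^1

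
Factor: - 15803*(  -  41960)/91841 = 663093880/91841 = 2^3*5^1*1049^1*15803^1*91841^(- 1)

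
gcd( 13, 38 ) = 1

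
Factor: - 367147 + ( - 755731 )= -1122878   =  - 2^1*561439^1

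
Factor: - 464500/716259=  - 500/771 =- 2^2 * 3^( -1 )*5^3*257^( - 1)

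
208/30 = 6 + 14/15 = 6.93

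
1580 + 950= 2530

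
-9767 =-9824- - 57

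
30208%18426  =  11782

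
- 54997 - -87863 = 32866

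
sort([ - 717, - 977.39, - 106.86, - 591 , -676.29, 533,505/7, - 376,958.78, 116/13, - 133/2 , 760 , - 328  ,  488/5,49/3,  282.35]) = [ - 977.39 , - 717  , - 676.29, - 591,-376, - 328,-106.86,-133/2,116/13, 49/3, 505/7,488/5,282.35 , 533,  760, 958.78]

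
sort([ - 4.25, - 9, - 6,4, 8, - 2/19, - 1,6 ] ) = [ - 9,-6, - 4.25, - 1, - 2/19,  4,6,8 ]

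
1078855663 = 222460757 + 856394906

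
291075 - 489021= - 197946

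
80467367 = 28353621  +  52113746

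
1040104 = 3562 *292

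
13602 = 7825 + 5777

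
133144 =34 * 3916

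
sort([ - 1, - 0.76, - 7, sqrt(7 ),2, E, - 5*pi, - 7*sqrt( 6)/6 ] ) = [ - 5*pi, - 7, - 7*sqrt( 6)/6 , - 1 , - 0.76, 2, sqrt( 7), E ] 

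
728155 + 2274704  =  3002859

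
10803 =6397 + 4406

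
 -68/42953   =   - 68/42953 = - 0.00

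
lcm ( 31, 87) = 2697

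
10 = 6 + 4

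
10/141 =10/141 =0.07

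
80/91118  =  40/45559 = 0.00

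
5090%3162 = 1928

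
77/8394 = 77/8394 = 0.01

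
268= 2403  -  2135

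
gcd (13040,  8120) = 40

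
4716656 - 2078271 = 2638385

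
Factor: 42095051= 19^1*2215529^1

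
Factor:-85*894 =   -  75990 = - 2^1*3^1 * 5^1*  17^1 * 149^1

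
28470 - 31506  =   - 3036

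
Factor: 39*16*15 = 2^4 *3^2*5^1*13^1 =9360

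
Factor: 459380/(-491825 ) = -892/955 = - 2^2*5^ ( - 1) * 191^( - 1) * 223^1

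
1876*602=1129352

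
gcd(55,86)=1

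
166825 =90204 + 76621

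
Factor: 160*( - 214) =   -  34240 = - 2^6*5^1*107^1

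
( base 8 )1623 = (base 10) 915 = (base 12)643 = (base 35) Q5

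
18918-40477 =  - 21559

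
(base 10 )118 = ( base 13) 91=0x76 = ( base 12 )9a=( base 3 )11101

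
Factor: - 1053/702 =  - 2^( - 1)*3^1 = -3/2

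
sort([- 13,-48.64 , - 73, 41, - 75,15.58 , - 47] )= [ - 75, - 73, - 48.64,  -  47, - 13,15.58, 41 ] 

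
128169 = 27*4747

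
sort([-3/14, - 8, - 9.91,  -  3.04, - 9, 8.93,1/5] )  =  [ - 9.91, - 9 , - 8 , - 3.04, - 3/14, 1/5,8.93 ]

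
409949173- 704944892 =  - 294995719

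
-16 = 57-73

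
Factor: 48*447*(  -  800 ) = -2^9*3^2*5^2*149^1=- 17164800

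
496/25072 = 31/1567 = 0.02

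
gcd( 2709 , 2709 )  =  2709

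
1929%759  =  411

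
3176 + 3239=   6415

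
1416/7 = 1416/7 = 202.29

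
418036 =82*5098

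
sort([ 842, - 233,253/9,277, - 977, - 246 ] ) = [ - 977, - 246, - 233,253/9, 277,842] 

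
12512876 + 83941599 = 96454475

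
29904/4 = 7476=7476.00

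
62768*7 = 439376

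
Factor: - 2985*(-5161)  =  3^1*5^1*13^1*199^1*397^1 = 15405585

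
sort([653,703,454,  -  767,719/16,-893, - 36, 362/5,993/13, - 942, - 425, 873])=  [ - 942, - 893, - 767, - 425,-36,719/16,362/5,993/13,454,653, 703 , 873 ] 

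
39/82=39/82= 0.48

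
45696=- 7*( - 6528)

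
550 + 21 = 571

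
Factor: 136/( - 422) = - 68/211 = -  2^2 * 17^1 *211^( - 1 ) 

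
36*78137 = 2812932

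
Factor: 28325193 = 3^1*13^1*726287^1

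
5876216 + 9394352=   15270568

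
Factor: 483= 3^1*7^1 * 23^1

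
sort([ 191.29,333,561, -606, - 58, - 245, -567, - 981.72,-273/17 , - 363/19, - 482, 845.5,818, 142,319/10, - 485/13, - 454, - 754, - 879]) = [  -  981.72,-879, - 754, - 606, - 567,-482, - 454, - 245, - 58, - 485/13, - 363/19, - 273/17, 319/10,142,191.29,333,561, 818, 845.5] 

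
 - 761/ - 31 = 24+17/31 = 24.55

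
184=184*1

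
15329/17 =15329/17 = 901.71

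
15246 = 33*462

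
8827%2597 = 1036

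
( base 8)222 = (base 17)8A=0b10010010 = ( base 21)6k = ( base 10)146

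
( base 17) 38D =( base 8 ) 1770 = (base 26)1D2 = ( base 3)1101122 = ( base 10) 1016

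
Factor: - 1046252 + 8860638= 2^1*3907193^1 = 7814386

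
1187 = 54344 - 53157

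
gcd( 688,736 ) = 16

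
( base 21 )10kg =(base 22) K0H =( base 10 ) 9697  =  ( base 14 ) 3769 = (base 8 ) 22741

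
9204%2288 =52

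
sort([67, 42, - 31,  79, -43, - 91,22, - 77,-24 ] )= [ - 91, - 77,-43, - 31, -24 , 22 , 42,67 , 79] 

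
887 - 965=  - 78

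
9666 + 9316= 18982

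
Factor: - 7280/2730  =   - 8/3 = - 2^3*3^(  -  1)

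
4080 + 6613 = 10693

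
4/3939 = 4/3939  =  0.00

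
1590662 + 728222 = 2318884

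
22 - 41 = -19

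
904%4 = 0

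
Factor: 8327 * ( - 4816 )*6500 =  - 260668408000 = - 2^6*5^3*7^1*11^1*13^1 *43^1*757^1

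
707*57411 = 40589577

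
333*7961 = 2651013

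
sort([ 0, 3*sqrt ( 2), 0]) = [0, 0, 3* sqrt(2 )]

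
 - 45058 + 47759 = 2701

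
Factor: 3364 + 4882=8246 = 2^1  *  7^1*19^1*31^1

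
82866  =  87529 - 4663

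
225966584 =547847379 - 321880795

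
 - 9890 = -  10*989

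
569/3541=569/3541 = 0.16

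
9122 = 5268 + 3854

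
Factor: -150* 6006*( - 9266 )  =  2^3 * 3^2*5^2*7^1*11^1*13^1*41^1*113^1 = 8347739400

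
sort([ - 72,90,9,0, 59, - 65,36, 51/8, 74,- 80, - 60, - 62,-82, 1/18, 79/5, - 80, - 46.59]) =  [ - 82, - 80, - 80, - 72,-65, - 62, - 60, - 46.59,0,1/18,51/8,  9,79/5, 36, 59,74,90]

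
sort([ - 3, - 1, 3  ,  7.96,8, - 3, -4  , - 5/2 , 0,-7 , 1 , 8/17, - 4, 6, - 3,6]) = [ - 7, - 4, - 4, - 3, -3, - 3 , - 5/2, - 1,0,8/17,1,  3  ,  6, 6,7.96, 8 ]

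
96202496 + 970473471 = 1066675967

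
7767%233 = 78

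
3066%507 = 24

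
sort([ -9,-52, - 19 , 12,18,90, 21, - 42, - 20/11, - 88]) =[ - 88, - 52, - 42, - 19, - 9, - 20/11, 12, 18, 21 , 90] 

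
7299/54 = 811/6=135.17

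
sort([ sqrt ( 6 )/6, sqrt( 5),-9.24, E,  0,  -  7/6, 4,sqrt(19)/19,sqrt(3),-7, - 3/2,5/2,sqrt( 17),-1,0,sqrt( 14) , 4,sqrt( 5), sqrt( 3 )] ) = [-9.24,-7,  -  3/2, - 7/6, - 1,0,0, sqrt( 19)/19,sqrt (6 ) /6,sqrt(3), sqrt( 3),  sqrt( 5 ), sqrt(5 ),5/2,E,sqrt( 14),4,  4,sqrt( 17)] 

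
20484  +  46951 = 67435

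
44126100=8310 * 5310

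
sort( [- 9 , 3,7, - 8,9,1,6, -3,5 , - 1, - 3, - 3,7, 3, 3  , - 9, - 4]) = [-9, - 9,-8 , - 4,  -  3, - 3, - 3, - 1, 1 , 3,3,3  ,  5,  6,  7,7, 9 ]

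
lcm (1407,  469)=1407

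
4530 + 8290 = 12820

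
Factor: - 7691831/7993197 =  - 3^( - 2 )*7^1*888133^(  -  1)*1098833^1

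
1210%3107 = 1210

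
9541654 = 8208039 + 1333615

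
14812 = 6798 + 8014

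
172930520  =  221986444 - 49055924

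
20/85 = 4/17= 0.24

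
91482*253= 23144946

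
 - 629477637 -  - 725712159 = 96234522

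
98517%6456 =1677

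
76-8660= - 8584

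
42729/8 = 5341+1/8= 5341.12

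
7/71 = 7/71= 0.10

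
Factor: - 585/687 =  - 3^1*5^1*13^1*229^(  -  1) = - 195/229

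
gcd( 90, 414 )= 18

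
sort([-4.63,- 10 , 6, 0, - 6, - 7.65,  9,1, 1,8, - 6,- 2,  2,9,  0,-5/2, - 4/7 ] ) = [ - 10, - 7.65, - 6 ,  -  6, - 4.63, - 5/2, - 2,-4/7, 0, 0,1, 1,2,  6,8,9,  9 ]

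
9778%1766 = 948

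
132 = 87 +45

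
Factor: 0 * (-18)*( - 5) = 0 =0^1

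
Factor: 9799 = 41^1 * 239^1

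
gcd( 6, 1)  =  1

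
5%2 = 1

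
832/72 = 11 + 5/9 = 11.56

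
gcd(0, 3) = 3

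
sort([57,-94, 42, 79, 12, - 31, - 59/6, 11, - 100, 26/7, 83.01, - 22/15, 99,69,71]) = [ - 100, - 94, - 31, - 59/6,  -  22/15, 26/7, 11,12, 42, 57 , 69 , 71,79, 83.01,99 ] 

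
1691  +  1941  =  3632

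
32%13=6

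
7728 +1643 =9371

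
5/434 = 5/434= 0.01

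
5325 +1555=6880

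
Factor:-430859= - 11^1 * 13^1*23^1* 131^1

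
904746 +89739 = 994485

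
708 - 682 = 26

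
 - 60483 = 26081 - 86564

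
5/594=5/594 = 0.01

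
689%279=131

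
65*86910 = 5649150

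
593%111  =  38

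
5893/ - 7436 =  -5893/7436 = - 0.79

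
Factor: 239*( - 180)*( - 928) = 39922560=2^7*3^2*5^1*29^1*239^1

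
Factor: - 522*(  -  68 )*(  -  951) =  - 33756696  =  -2^3*3^3 * 17^1*29^1*317^1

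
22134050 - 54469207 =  -32335157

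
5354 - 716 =4638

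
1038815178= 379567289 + 659247889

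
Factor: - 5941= - 13^1*457^1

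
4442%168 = 74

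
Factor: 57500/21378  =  2^1*3^ (  -  1)*5^4*7^(  -  1)*23^1*509^( - 1) = 28750/10689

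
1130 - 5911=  - 4781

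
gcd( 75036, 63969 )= 3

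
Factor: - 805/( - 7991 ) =5^1 * 7^1* 23^1*61^(-1)*131^( - 1) 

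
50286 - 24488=25798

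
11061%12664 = 11061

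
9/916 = 9/916 = 0.01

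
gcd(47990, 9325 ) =5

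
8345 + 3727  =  12072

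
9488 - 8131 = 1357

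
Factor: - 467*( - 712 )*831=276310824  =  2^3*3^1*89^1*277^1*467^1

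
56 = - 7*( - 8)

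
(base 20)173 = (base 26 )kn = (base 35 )FI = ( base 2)1000011111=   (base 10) 543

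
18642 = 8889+9753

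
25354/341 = 74 + 120/341 = 74.35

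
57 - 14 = 43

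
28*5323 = 149044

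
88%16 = 8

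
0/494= 0 = 0.00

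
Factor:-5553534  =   -2^1*3^1*7^1*23^1*5749^1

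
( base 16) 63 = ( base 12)83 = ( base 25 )3O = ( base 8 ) 143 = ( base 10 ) 99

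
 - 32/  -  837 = 32/837 = 0.04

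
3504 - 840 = 2664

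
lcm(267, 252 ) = 22428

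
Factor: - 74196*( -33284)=2469539664 = 2^4*3^4*53^1*157^1*229^1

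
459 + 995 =1454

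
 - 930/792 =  - 2 + 109/132 = - 1.17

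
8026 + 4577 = 12603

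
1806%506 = 288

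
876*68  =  59568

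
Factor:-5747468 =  - 2^2*1436867^1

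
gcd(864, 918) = 54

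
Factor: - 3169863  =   - 3^2*97^1* 3631^1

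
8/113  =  8/113=0.07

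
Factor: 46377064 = 2^3 * 5797133^1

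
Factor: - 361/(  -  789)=3^(  -  1 )*19^2*263^( - 1 ) 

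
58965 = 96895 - 37930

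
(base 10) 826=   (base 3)1010121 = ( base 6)3454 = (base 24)1AA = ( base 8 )1472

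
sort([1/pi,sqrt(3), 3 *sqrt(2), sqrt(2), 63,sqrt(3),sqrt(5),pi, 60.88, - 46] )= [ - 46,1/pi,sqrt(2),sqrt(3 ),sqrt( 3 ), sqrt(5 ), pi, 3 *sqrt( 2),  60.88, 63] 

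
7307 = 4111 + 3196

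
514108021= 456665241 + 57442780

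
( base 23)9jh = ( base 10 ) 5215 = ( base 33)4q1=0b1010001011111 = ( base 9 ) 7134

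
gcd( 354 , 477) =3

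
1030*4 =4120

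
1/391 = 1/391 = 0.00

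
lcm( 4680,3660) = 285480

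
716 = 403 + 313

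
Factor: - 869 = -11^1*79^1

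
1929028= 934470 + 994558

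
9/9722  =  9/9722  =  0.00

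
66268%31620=3028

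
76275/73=1044 + 63/73=1044.86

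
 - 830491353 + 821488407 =  -  9002946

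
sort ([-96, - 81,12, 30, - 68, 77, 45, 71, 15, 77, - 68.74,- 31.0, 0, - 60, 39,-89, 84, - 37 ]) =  [ - 96, - 89  , - 81, - 68.74, - 68, - 60,  -  37 , - 31.0,0, 12, 15,30, 39, 45, 71,77,77 , 84]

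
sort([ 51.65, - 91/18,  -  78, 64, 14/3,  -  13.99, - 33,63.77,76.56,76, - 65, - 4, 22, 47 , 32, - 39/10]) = [ - 78, - 65, - 33, - 13.99, - 91/18, - 4, - 39/10, 14/3, 22,32, 47, 51.65, 63.77, 64, 76,76.56 ]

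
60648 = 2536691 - 2476043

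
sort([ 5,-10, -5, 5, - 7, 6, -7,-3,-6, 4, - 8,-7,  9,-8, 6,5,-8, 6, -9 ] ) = [ - 10, - 9, -8, - 8, - 8, - 7, - 7 , - 7 , - 6,  -  5, -3, 4, 5, 5,5, 6, 6, 6,9 ]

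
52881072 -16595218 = 36285854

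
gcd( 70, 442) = 2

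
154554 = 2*77277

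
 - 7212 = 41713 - 48925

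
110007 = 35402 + 74605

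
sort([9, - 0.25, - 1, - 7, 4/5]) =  [-7, - 1,- 0.25,4/5,  9 ]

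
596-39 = 557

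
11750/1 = 11750 = 11750.00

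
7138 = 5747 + 1391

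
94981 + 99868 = 194849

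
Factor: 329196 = 2^2*3^1 * 7^1 * 3919^1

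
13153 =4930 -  - 8223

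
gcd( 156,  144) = 12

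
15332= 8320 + 7012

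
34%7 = 6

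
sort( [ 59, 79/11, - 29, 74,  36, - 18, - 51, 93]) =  [ - 51,  -  29, - 18, 79/11,36,  59,  74, 93]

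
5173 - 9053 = -3880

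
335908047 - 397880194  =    -  61972147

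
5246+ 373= 5619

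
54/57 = 18/19 = 0.95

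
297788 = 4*74447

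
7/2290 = 7/2290 = 0.00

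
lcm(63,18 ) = 126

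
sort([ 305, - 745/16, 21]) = [ - 745/16,21, 305]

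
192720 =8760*22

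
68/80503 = 68/80503 = 0.00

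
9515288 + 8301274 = 17816562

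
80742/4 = 40371/2 = 20185.50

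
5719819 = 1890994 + 3828825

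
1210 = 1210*1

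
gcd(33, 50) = 1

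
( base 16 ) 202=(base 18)1AA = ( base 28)IA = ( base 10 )514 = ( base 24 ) la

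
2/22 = 1/11 = 0.09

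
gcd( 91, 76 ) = 1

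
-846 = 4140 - 4986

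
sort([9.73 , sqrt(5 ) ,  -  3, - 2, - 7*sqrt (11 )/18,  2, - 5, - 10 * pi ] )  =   [ - 10*pi, - 5,  -  3,-2, - 7*sqrt( 11 )/18,2,  sqrt( 5 ),9.73] 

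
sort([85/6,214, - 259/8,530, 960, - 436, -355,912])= [ - 436, - 355,-259/8,85/6 , 214,530,  912, 960]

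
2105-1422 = 683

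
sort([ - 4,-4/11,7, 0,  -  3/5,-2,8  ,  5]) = [ - 4,-2 ,  -  3/5,-4/11,  0, 5, 7,8] 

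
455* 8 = 3640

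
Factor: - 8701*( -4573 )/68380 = 39789673/68380 = 2^( - 2 )*5^( - 1)*7^1 * 11^1*13^( - 1)*17^1*113^1 * 263^( -1)*269^1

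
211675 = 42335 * 5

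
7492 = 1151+6341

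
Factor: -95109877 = -19^1*5005783^1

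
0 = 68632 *0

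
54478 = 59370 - 4892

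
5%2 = 1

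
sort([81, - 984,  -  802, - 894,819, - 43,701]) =[ - 984,  -  894, - 802, - 43, 81, 701,819 ]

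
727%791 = 727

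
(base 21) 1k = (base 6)105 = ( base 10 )41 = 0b101001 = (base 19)23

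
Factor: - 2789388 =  -2^2*3^2*7^1*  11069^1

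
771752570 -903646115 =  - 131893545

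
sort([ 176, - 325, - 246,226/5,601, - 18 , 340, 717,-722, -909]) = [ - 909, - 722, - 325,-246, - 18, 226/5  ,  176,340, 601, 717]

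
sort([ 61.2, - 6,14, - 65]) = [-65, - 6, 14,61.2]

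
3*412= 1236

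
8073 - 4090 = 3983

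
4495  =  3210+1285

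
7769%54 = 47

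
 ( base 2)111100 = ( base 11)55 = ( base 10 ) 60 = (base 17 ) 39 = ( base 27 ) 26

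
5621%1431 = 1328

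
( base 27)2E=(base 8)104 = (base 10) 68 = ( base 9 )75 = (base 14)4C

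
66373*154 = 10221442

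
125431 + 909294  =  1034725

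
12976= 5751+7225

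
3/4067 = 3/4067 = 0.00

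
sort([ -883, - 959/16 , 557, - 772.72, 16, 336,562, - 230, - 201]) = [- 883, - 772.72, - 230, - 201, - 959/16, 16,336, 557,562 ] 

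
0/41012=0 =0.00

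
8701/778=8701/778=11.18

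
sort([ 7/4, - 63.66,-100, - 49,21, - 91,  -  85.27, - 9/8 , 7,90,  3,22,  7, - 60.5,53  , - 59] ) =[ - 100, - 91, - 85.27, - 63.66, - 60.5, - 59, - 49, - 9/8,7/4 , 3,7, 7,21,22,53, 90]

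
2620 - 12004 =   -  9384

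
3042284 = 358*8498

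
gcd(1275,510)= 255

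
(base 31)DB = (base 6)1530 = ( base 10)414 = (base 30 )DO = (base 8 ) 636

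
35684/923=35684/923 = 38.66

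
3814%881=290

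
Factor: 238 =2^1 * 7^1 * 17^1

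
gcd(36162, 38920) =14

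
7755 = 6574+1181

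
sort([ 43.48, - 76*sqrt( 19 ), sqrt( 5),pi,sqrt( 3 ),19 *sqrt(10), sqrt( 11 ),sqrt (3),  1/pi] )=[ - 76*  sqrt( 19),1/pi, sqrt( 3),  sqrt(3 ), sqrt( 5 ), pi, sqrt ( 11),  43.48, 19*sqrt(10)]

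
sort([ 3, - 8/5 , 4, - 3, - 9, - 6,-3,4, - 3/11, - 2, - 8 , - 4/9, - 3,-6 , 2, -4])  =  [ - 9,- 8, - 6, - 6,  -  4, - 3, - 3, -3, - 2, - 8/5,-4/9, - 3/11, 2,  3,  4, 4]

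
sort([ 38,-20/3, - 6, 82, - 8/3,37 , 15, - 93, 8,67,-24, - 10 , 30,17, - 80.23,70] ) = [ - 93, - 80.23, - 24 ,- 10, - 20/3,-6, - 8/3,8, 15,17,30,37,38,67,70,82]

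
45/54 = 5/6 = 0.83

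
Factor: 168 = 2^3 *3^1 * 7^1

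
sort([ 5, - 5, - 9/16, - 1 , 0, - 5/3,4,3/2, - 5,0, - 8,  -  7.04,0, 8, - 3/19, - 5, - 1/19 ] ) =[ - 8, - 7.04, - 5,- 5,- 5, - 5/3,- 1, - 9/16,-3/19, - 1/19,0,0,0,3/2,4,  5  ,  8 ] 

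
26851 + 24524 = 51375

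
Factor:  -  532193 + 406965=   -  125228 = - 2^2*31307^1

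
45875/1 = 45875 = 45875.00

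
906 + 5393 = 6299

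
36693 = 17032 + 19661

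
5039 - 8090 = - 3051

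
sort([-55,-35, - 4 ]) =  [  -  55 , - 35, - 4]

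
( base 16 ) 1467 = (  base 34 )4HL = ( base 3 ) 21011110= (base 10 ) 5223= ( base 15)1833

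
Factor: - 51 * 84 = -4284  =  - 2^2 *3^2 * 7^1 * 17^1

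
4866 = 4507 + 359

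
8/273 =8/273 = 0.03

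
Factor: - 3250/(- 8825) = 130/353 = 2^1*5^1*13^1 * 353^ (  -  1 ) 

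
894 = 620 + 274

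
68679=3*22893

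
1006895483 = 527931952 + 478963531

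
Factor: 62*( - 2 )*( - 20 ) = 2^4*5^1*31^1= 2480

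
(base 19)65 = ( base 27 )4b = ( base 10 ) 119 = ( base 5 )434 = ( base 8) 167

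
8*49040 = 392320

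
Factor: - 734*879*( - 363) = 234202518  =  2^1*3^2*11^2*293^1*367^1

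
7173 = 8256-1083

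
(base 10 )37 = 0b100101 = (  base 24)1d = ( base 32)15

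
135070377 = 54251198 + 80819179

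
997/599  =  1 + 398/599 = 1.66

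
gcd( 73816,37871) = 1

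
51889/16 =3243+1/16 =3243.06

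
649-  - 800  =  1449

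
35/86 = 35/86 = 0.41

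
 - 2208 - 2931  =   - 5139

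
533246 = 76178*7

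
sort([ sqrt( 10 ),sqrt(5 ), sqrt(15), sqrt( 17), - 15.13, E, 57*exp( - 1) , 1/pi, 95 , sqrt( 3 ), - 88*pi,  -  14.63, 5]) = [ - 88*pi, - 15.13, - 14.63, 1/pi , sqrt(3),sqrt(5), E,  sqrt( 10),  sqrt(15), sqrt( 17), 5, 57*exp( - 1 ),  95 ] 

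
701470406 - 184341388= 517129018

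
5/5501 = 5/5501 = 0.00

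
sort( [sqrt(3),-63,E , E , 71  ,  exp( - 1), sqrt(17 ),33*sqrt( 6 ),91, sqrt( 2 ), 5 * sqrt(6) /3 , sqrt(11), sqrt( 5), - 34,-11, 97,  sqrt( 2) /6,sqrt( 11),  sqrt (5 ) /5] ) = [ - 63, - 34 , - 11, sqrt ( 2 ) /6, exp( - 1 ),sqrt(5)/5 , sqrt( 2),  sqrt( 3), sqrt( 5), E, E, sqrt( 11),sqrt( 11 ),5*sqrt(6)/3, sqrt ( 17), 71,33*sqrt (6 ), 91, 97] 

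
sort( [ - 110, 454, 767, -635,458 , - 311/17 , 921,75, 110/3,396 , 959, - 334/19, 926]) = [- 635, - 110, - 311/17, - 334/19, 110/3,75,396,454, 458,  767, 921,926 , 959]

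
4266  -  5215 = -949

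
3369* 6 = 20214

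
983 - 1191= - 208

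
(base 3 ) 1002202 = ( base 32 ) p3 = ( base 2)1100100011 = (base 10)803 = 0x323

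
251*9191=2306941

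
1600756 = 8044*199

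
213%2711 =213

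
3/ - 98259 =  - 1/32753 = - 0.00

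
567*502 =284634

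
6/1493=6/1493=0.00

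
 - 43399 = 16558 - 59957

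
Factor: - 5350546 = -2^1 * 17^2*9257^1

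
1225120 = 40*30628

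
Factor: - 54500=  - 2^2 * 5^3*109^1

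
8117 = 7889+228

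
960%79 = 12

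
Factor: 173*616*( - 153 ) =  - 16304904 = -2^3*3^2 * 7^1 * 11^1*17^1*173^1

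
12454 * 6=74724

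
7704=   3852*2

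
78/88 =39/44 = 0.89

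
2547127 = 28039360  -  25492233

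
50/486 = 25/243 = 0.10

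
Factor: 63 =3^2 *7^1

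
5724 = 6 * 954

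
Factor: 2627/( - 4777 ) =  -  17^(  -  1 )*37^1*71^1*281^( - 1)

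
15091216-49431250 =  - 34340034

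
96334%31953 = 475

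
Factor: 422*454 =2^2*211^1*227^1 = 191588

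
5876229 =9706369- 3830140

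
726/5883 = 242/1961 = 0.12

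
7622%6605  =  1017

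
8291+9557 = 17848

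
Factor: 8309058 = 2^1*3^1*1384843^1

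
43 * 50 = 2150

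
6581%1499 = 585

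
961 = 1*961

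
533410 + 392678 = 926088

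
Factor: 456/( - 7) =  - 2^3 * 3^1*7^( - 1)*19^1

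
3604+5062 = 8666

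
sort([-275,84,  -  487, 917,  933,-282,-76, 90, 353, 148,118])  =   [-487, - 282,-275, - 76, 84,  90, 118, 148  ,  353,  917, 933]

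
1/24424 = 1/24424 = 0.00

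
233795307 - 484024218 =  - 250228911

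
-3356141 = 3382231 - 6738372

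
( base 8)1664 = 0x3b4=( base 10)948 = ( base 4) 32310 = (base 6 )4220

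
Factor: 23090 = 2^1*5^1*2309^1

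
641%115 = 66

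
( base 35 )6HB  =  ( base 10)7956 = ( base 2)1111100010100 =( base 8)17424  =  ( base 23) f0l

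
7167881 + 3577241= 10745122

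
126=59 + 67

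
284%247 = 37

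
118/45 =2 + 28/45 = 2.62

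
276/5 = 276/5 = 55.20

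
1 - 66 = -65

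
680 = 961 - 281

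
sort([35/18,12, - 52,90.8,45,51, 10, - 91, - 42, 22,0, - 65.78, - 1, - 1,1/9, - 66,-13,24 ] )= [ - 91 ,-66,- 65.78, - 52,-42, - 13, -1 ,-1,0, 1/9, 35/18,10 , 12, 22,24,45, 51 , 90.8]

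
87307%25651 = 10354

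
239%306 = 239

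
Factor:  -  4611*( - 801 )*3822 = 2^1*3^4*7^2*13^1 * 29^1*53^1*89^1 = 14116216842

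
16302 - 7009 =9293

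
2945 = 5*589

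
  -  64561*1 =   -  64561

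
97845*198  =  19373310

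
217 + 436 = 653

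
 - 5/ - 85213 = 5/85213 =0.00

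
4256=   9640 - 5384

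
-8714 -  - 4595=-4119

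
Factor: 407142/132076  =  203571/66038 =2^(  -  1 )*3^2 * 7^(-1)*53^( - 1)* 89^(-1)*22619^1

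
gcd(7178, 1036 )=74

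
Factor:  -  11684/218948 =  - 23^1 * 431^( - 1 ) = -23/431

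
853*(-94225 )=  - 80373925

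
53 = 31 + 22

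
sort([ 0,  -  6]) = [ - 6, 0 ]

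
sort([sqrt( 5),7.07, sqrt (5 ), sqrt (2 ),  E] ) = [ sqrt( 2 ), sqrt( 5), sqrt(5),E,7.07] 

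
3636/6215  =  3636/6215 = 0.59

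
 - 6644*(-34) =225896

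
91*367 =33397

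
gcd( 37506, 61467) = 21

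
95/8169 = 95/8169 = 0.01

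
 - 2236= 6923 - 9159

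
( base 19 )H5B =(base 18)114F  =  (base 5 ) 144433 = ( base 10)6243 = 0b1100001100011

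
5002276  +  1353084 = 6355360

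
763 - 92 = 671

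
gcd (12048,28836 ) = 12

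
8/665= 8/665= 0.01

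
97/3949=97/3949 = 0.02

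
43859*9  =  394731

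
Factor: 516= 2^2*3^1*43^1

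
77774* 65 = 5055310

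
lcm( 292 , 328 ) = 23944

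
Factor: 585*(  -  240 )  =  -140400 = - 2^4 * 3^3*5^2*13^1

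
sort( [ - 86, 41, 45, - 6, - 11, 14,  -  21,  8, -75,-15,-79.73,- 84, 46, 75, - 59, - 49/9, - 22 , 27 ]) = [ - 86 , - 84, - 79.73, - 75, - 59,  -  22,  -  21, -15, - 11, - 6, - 49/9, 8,14,  27,41 , 45,46, 75 ]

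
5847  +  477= 6324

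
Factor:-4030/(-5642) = 5/7 = 5^1*7^ ( - 1) 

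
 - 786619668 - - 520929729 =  - 265689939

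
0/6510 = 0 = 0.00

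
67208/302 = 222 + 82/151 = 222.54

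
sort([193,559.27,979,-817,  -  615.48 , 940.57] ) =[ - 817,- 615.48,193, 559.27,940.57,979] 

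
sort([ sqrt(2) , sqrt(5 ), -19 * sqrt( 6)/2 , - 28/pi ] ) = [-19 * sqrt (6 ) /2, - 28/pi,sqrt( 2), sqrt(5)] 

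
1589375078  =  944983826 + 644391252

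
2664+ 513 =3177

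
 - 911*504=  - 459144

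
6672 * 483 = 3222576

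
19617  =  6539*3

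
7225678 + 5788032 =13013710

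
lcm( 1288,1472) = 10304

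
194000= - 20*( - 9700) 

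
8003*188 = 1504564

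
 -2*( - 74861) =149722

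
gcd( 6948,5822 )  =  2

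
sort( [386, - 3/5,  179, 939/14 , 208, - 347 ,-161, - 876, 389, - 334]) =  [ - 876, - 347, - 334, - 161 ,- 3/5, 939/14, 179, 208, 386, 389] 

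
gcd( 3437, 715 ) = 1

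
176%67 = 42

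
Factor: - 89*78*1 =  - 2^1 * 3^1*13^1*89^1= -6942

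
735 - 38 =697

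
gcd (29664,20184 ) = 24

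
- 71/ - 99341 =71/99341 = 0.00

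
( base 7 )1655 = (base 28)o5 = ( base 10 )677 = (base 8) 1245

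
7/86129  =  7/86129 = 0.00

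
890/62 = 445/31 = 14.35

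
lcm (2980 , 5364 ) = 26820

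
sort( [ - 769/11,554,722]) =[ - 769/11, 554,722]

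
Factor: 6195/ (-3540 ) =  - 2^( - 2 )*7^1 = -7/4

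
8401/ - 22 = -8401/22 = - 381.86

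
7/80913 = 1/11559 = 0.00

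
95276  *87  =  8289012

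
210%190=20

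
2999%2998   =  1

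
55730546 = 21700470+34030076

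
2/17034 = 1/8517 = 0.00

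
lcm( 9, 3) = 9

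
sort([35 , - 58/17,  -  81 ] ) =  [- 81 , - 58/17, 35]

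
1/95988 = 1/95988 = 0.00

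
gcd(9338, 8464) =46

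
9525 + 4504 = 14029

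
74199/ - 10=-7420+1/10 = - 7419.90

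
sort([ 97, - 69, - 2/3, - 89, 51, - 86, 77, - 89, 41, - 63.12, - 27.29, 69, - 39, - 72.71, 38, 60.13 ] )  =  [ - 89, - 89 , - 86, - 72.71, - 69, - 63.12, - 39 , - 27.29,-2/3 , 38,41 , 51,  60.13, 69,  77, 97 ] 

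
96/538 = 48/269=0.18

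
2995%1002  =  991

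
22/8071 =22/8071 = 0.00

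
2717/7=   2717/7 = 388.14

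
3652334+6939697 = 10592031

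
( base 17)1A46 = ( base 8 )17305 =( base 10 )7877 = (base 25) cf2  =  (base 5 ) 223002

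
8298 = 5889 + 2409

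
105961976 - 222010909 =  - 116048933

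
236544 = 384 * 616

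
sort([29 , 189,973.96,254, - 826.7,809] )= [ - 826.7 , 29,189,254,  809, 973.96]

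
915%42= 33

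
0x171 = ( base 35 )aj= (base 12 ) 269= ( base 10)369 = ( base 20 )I9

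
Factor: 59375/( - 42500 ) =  - 95/68 = - 2^ ( - 2)*5^1*17^( - 1)*19^1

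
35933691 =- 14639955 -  - 50573646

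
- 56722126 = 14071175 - 70793301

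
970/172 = 5 + 55/86 = 5.64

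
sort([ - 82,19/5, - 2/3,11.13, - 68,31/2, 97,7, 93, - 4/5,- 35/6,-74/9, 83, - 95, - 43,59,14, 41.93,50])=[ - 95,  -  82,-68, - 43, - 74/9  , - 35/6, - 4/5,  -  2/3,  19/5, 7 , 11.13, 14,  31/2,41.93,50,59, 83,93,97 ]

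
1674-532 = 1142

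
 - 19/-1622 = 19/1622 = 0.01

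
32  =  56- 24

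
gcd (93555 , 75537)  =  693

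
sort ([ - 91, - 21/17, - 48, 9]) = [ - 91,-48, - 21/17,9]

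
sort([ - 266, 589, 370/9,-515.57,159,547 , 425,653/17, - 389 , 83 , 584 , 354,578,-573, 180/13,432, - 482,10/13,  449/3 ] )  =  [- 573, - 515.57,-482, - 389,-266,10/13,180/13, 653/17,370/9, 83, 449/3,159, 354,425,432,547, 578,584,589]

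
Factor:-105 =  - 3^1*5^1*7^1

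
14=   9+5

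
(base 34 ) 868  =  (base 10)9460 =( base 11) 7120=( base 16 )24f4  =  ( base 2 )10010011110100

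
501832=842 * 596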